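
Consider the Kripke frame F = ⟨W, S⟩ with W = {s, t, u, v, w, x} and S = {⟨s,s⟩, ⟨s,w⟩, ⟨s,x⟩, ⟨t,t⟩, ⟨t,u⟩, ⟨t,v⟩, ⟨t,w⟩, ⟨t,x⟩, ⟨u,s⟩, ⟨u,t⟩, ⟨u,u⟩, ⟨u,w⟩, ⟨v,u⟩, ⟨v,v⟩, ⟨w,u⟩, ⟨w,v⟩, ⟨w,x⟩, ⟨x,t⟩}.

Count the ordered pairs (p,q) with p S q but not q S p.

8

Enumerating: (s,w), (s,x), (t,v), (t,w), (u,s), (v,u), (w,v), (w,x).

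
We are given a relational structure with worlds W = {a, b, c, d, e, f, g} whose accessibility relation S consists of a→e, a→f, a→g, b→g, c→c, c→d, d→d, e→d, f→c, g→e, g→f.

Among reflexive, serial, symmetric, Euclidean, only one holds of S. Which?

Reflexive: no — a is not related to itself.
Serial: yes — every world has a successor (e.g. a S e).
Symmetric: no — a S e but not e S a.
Euclidean: no — a S e and a S f, but not e S f.
Only serial holds.

serial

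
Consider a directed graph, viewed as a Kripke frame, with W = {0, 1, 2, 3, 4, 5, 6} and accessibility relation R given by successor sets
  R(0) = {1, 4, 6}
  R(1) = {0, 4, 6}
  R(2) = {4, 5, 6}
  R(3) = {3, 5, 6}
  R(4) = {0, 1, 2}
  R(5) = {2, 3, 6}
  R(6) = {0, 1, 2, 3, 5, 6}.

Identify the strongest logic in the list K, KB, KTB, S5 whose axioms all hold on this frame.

KB

Symmetric (axiom B): yes — every pair in R has its reverse in R.
Reflexive (axiom T): no — 0 is not related to itself.
Euclidean (axiom 5): no — 0 R 4 and 0 R 6, but not 4 R 6.
So F validates K, KB; KTB would additionally require R to be reflexive. The strongest is KB.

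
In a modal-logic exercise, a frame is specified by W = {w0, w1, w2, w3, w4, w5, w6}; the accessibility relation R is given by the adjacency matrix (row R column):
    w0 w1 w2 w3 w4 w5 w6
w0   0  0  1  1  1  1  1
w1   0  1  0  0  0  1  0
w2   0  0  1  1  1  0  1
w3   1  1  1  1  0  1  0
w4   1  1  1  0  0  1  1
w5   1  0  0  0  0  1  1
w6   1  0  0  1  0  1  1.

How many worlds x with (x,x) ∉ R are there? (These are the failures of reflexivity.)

Enumerating: w0, w4.

2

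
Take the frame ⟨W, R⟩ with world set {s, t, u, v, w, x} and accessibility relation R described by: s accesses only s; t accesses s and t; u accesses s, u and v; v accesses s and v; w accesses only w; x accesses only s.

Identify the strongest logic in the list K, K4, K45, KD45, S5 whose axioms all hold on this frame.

Transitive (axiom 4): yes — every two-step R-path is closed by a direct edge.
Euclidean (axiom 5): no — u R s and u R v, but not s R v.
Serial (axiom D): yes — every world has a successor (e.g. s R s).
Reflexive (axiom T): no — x is not related to itself.
So F validates K, K4; K45 would additionally require R to be Euclidean. The strongest is K4.

K4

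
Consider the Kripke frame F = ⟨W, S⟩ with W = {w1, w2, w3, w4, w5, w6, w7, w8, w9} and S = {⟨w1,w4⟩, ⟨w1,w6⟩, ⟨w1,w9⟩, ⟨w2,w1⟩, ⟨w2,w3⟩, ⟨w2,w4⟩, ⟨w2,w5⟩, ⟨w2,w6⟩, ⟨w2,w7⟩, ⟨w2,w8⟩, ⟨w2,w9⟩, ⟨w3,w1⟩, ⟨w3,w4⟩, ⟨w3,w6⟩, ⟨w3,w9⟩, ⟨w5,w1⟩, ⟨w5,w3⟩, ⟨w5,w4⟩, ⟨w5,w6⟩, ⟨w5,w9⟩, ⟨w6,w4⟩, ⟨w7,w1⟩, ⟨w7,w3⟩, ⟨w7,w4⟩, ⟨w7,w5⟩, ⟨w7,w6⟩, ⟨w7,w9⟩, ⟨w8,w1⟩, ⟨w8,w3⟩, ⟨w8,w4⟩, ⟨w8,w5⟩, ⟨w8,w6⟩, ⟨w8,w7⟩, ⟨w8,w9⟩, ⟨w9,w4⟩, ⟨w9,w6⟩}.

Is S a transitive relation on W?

Transitive: yes — every two-step S-path is closed by a direct edge.

Yes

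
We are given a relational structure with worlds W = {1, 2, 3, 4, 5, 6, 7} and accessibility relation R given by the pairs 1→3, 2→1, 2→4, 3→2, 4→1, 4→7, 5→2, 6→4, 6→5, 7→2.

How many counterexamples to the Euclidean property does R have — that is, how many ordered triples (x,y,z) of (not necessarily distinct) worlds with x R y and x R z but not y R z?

15

Enumerating: (1,3,3), (2,1,1), (2,1,4), (2,4,4), (3,2,2), (4,1,1), (4,1,7), (4,7,1), (4,7,7), (5,2,2), (6,4,4), (6,4,5), (6,5,4), (6,5,5), (7,2,2).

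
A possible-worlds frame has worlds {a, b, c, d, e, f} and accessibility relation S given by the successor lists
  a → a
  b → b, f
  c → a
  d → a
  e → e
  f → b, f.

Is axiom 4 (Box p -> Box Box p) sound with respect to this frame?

Yes

Axiom 4 corresponds to the accessibility relation being transitive.
Transitive: yes — every two-step S-path is closed by a direct edge.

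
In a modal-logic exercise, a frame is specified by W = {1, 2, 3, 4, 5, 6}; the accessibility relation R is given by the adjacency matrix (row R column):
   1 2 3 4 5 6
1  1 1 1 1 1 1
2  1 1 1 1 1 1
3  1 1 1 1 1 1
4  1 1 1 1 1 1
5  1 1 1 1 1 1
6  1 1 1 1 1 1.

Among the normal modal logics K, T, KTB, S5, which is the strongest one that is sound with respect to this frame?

Reflexive (axiom T): yes — every world is R-related to itself.
Symmetric (axiom B): yes — every pair in R has its reverse in R.
Euclidean (axiom 5): yes — any two successors of a common world are R-related.
So F validates K, T, KTB, S5. The strongest is S5.

S5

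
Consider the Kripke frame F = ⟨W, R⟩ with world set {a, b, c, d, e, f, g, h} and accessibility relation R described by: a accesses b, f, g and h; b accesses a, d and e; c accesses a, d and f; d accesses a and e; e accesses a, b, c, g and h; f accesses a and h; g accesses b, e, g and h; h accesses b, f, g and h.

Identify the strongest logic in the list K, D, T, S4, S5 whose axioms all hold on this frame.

D

Serial (axiom D): yes — every world has a successor (e.g. a R b).
Reflexive (axiom T): no — a is not related to itself.
Transitive (axiom 4): no — a R b and b R d, but not a R d.
Euclidean (axiom 5): no — a R b and a R f, but not b R f.
So F validates K, D; T would additionally require R to be reflexive. The strongest is D.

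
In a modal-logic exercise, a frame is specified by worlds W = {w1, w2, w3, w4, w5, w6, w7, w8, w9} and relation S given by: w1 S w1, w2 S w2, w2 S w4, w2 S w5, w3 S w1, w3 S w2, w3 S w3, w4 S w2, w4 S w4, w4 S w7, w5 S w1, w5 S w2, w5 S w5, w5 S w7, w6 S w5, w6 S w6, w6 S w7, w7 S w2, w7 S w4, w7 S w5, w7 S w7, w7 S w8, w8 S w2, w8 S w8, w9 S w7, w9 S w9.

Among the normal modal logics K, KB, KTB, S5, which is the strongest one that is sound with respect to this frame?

K

Symmetric (axiom B): no — w3 S w1 but not w1 S w3.
Reflexive (axiom T): yes — every world is S-related to itself.
Euclidean (axiom 5): no — w2 S w4 and w2 S w5, but not w4 S w5.
So F validates K; KB would additionally require S to be symmetric. The strongest is K.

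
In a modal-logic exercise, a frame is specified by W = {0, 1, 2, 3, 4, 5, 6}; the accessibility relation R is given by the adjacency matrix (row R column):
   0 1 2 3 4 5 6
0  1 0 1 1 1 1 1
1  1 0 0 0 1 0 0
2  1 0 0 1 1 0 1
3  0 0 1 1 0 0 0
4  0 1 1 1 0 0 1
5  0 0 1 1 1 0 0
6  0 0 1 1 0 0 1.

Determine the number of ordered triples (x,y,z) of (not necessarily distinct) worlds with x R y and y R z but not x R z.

Enumerating: (0,4,1), (1,0,2), (1,0,3), (1,0,5), (1,0,6), (1,4,1), (1,4,2), (1,4,3), (1,4,6), (2,0,2), (2,0,5), (2,3,2), … and 16 more.
Total: 28.

28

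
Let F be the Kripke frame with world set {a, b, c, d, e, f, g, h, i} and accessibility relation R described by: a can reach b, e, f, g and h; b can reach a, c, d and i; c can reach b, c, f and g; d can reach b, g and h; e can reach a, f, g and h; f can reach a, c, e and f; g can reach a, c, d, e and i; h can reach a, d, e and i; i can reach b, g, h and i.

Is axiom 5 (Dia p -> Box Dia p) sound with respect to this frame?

No

Axiom 5 corresponds to the accessibility relation being Euclidean.
Euclidean: no — a R b and a R e, but not b R e.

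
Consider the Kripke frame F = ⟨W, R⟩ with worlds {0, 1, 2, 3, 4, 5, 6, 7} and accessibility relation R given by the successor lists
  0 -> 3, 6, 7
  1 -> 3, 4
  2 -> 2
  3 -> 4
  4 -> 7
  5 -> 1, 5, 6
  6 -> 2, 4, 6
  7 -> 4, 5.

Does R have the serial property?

Yes

Serial: yes — every world has a successor (e.g. 0 R 3).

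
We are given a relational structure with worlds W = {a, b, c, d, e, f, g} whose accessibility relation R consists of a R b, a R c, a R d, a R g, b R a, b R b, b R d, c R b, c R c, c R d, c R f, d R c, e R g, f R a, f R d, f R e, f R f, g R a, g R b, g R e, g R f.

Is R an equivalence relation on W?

No

Reflexive: no — a is not related to itself.
Symmetric: no — a R c but not c R a.
Transitive: no — a R c and c R f, but not a R f.
So R is not an equivalence relation.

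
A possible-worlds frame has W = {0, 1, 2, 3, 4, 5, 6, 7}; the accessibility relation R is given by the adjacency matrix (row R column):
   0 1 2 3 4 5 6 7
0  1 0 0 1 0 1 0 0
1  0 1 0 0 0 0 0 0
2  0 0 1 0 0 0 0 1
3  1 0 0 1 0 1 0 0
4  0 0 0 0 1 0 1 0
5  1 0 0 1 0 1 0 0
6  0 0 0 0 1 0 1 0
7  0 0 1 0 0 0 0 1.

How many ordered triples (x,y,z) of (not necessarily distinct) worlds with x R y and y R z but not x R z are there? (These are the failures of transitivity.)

0

R is transitive; there are no such tuples.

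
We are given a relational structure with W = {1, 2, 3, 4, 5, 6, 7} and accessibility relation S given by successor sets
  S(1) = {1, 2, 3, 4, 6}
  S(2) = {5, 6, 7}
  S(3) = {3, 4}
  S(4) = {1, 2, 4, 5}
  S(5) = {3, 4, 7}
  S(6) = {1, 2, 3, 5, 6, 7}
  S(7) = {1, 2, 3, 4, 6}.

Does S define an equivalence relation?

Reflexive: no — 2 is not related to itself.
Symmetric: no — 1 S 2 but not 2 S 1.
Transitive: no — 1 S 2 and 2 S 5, but not 1 S 5.
So S is not an equivalence relation.

No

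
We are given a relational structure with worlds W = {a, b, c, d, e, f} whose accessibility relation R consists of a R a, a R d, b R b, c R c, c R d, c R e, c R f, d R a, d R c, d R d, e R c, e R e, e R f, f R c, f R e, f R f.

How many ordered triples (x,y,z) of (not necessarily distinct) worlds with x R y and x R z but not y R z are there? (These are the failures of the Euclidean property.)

Enumerating: (c,d,e), (c,d,f), (c,e,d), (c,f,d), (d,a,c), (d,c,a).

6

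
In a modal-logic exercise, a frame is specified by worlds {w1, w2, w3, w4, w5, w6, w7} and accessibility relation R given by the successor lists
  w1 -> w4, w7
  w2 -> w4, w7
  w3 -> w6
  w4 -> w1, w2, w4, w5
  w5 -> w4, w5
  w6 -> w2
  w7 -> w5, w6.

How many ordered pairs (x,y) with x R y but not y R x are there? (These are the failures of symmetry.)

6

Enumerating: (w1,w7), (w2,w7), (w3,w6), (w6,w2), (w7,w5), (w7,w6).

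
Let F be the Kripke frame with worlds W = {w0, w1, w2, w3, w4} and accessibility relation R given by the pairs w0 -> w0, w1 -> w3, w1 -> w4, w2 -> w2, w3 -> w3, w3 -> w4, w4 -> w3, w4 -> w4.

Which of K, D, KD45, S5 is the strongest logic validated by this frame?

Serial (axiom D): yes — every world has a successor (e.g. w0 R w0).
Euclidean (axiom 5): yes — any two successors of a common world are R-related.
Transitive (axiom 4): yes — every two-step R-path is closed by a direct edge.
Reflexive (axiom T): no — w1 is not related to itself.
So F validates K, D, KD45; S5 would additionally require R to be reflexive. The strongest is KD45.

KD45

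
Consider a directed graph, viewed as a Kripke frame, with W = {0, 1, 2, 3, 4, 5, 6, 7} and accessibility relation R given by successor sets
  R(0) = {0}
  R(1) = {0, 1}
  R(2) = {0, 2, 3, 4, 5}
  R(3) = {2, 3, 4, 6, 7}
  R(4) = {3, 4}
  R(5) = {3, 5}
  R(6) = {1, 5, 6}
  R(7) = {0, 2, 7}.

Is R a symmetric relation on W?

Symmetric: no — 1 R 0 but not 0 R 1.

No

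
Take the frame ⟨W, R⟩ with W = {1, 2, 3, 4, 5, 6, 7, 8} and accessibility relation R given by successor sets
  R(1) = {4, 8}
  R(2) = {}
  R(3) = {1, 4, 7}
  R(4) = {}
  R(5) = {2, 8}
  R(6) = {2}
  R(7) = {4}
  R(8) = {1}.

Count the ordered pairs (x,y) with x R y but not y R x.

Enumerating: (1,4), (3,1), (3,4), (3,7), (5,2), (5,8), (6,2), (7,4).

8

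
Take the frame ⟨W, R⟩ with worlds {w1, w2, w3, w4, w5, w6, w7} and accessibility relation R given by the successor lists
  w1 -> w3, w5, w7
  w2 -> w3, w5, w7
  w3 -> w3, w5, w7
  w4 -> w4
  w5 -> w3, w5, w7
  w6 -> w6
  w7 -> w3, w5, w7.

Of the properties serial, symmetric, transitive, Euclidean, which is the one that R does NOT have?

symmetric

Serial: yes — every world has a successor (e.g. w1 R w3).
Symmetric: no — w1 R w3 but not w3 R w1.
Transitive: yes — every two-step R-path is closed by a direct edge.
Euclidean: yes — any two successors of a common world are R-related.
Only symmetric fails.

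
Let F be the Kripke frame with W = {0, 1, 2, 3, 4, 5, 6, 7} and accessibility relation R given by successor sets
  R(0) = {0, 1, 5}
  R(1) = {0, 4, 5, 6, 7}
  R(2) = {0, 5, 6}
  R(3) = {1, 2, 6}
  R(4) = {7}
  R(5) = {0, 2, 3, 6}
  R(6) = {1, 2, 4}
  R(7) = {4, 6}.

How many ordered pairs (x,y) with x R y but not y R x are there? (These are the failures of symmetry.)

11

Enumerating: (1,4), (1,5), (1,7), (2,0), (3,1), (3,2), (3,6), (5,3), (5,6), (6,4), (7,6).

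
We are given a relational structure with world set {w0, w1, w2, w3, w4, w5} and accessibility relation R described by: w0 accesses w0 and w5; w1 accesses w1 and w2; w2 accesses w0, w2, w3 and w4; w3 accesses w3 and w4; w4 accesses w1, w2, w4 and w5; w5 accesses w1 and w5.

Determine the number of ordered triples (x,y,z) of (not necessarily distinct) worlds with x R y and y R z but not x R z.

Enumerating: (w0,w5,w1), (w1,w2,w0), (w1,w2,w3), (w1,w2,w4), (w2,w0,w5), (w2,w4,w1), (w2,w4,w5), (w3,w4,w1), (w3,w4,w2), (w3,w4,w5), (w4,w2,w0), (w4,w2,w3), (w5,w1,w2).

13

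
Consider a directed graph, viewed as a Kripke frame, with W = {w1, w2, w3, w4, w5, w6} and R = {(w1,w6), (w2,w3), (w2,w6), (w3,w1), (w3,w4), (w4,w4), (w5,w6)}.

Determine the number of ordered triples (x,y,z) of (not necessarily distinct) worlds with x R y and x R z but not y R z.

9

Enumerating: (w1,w6,w6), (w2,w3,w3), (w2,w3,w6), (w2,w6,w3), (w2,w6,w6), (w3,w1,w1), (w3,w1,w4), (w3,w4,w1), (w5,w6,w6).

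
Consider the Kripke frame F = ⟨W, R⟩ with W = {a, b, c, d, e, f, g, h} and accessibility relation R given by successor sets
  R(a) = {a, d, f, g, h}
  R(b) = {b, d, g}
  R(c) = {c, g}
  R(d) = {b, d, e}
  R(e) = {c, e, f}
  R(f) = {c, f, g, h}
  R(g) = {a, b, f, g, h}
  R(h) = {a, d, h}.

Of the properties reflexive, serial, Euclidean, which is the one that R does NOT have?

Euclidean

Reflexive: yes — every world is R-related to itself.
Serial: yes — every world has a successor (e.g. a R a).
Euclidean: no — a R d and a R f, but not d R f.
Only Euclidean fails.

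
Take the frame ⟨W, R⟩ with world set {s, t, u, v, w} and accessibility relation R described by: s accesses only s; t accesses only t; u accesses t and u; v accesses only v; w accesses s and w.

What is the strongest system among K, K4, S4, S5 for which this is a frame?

Transitive (axiom 4): yes — every two-step R-path is closed by a direct edge.
Reflexive (axiom T): yes — every world is R-related to itself.
Euclidean (axiom 5): no — u R t and u R u, but not t R u.
So F validates K, K4, S4; S5 would additionally require R to be Euclidean. The strongest is S4.

S4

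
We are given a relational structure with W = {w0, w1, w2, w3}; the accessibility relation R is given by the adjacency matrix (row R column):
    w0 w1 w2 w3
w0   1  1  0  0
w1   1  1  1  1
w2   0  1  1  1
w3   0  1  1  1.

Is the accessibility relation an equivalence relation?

No

Reflexive: yes — every world is R-related to itself.
Symmetric: yes — every pair in R has its reverse in R.
Transitive: no — w0 R w1 and w1 R w2, but not w0 R w2.
So R is not an equivalence relation.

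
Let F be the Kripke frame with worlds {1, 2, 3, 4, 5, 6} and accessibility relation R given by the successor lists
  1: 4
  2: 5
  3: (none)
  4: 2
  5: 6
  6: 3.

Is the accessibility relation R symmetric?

No

Symmetric: no — 1 R 4 but not 4 R 1.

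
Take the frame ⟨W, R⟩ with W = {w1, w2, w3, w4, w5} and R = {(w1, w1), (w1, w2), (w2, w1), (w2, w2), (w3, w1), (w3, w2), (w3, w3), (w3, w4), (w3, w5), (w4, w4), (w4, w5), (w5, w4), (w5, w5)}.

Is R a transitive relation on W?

Yes

Transitive: yes — every two-step R-path is closed by a direct edge.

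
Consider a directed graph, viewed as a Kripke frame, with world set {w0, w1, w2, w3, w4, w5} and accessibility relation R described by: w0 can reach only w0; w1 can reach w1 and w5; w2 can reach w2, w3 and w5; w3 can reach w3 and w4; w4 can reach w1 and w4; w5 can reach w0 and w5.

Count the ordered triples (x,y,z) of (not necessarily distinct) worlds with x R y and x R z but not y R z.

8

Enumerating: (w1,w5,w1), (w2,w3,w2), (w2,w3,w5), (w2,w5,w2), (w2,w5,w3), (w3,w4,w3), (w4,w1,w4), (w5,w0,w5).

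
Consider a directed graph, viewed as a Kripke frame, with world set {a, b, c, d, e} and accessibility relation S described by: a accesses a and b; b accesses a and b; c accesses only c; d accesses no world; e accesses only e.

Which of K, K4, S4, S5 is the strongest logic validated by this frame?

Transitive (axiom 4): yes — every two-step S-path is closed by a direct edge.
Reflexive (axiom T): no — d is not related to itself.
Euclidean (axiom 5): yes — any two successors of a common world are S-related.
So F validates K, K4; S4 would additionally require S to be reflexive. The strongest is K4.

K4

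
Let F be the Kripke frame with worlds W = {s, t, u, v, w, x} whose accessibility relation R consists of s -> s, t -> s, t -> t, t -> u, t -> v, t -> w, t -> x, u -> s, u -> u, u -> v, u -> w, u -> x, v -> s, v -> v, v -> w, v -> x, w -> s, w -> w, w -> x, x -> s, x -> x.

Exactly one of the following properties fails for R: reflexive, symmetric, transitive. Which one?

Reflexive: yes — every world is R-related to itself.
Symmetric: no — t R s but not s R t.
Transitive: yes — every two-step R-path is closed by a direct edge.
Only symmetric fails.

symmetric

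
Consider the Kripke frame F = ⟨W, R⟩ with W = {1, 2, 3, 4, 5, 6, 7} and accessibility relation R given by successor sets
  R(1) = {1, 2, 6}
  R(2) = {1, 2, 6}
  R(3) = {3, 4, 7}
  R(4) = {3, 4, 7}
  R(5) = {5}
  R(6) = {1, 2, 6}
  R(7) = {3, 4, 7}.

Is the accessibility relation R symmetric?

Yes

Symmetric: yes — every pair in R has its reverse in R.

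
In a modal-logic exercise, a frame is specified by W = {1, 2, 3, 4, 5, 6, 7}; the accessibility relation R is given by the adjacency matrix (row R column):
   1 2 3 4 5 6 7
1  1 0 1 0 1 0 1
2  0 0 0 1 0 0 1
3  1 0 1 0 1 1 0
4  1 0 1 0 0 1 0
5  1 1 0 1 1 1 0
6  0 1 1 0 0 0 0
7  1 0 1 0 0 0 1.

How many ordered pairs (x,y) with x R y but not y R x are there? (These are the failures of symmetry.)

11

Enumerating: (2,4), (2,7), (3,5), (4,1), (4,3), (4,6), (5,2), (5,4), (5,6), (6,2), (7,3).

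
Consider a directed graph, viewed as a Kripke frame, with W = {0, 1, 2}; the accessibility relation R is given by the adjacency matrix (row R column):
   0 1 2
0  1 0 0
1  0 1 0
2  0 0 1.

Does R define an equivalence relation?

Reflexive: yes — every world is R-related to itself.
Symmetric: yes — every pair in R has its reverse in R.
Transitive: yes — every two-step R-path is closed by a direct edge.
So R is an equivalence relation.

Yes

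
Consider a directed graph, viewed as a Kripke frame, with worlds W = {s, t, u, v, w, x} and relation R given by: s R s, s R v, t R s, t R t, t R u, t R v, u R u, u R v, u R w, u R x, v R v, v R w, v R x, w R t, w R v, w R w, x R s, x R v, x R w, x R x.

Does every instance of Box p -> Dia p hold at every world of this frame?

Axiom D corresponds to the accessibility relation being serial.
Serial: yes — every world has a successor (e.g. s R s).

Yes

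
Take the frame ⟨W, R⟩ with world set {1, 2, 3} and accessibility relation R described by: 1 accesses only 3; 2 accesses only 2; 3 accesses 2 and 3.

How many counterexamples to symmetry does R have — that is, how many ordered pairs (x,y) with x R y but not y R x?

2

Enumerating: (1,3), (3,2).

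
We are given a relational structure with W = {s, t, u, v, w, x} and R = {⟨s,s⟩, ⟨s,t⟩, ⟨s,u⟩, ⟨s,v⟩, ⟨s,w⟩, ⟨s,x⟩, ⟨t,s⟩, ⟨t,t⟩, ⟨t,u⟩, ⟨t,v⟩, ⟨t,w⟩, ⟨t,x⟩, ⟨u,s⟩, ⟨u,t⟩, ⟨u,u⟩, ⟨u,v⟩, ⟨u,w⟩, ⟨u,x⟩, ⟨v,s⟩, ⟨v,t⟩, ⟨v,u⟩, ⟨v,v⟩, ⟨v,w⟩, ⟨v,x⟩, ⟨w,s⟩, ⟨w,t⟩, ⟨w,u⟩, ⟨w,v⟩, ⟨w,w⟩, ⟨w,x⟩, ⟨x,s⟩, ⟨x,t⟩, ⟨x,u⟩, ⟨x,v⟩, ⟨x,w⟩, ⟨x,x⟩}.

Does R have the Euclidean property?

Yes

Euclidean: yes — any two successors of a common world are R-related.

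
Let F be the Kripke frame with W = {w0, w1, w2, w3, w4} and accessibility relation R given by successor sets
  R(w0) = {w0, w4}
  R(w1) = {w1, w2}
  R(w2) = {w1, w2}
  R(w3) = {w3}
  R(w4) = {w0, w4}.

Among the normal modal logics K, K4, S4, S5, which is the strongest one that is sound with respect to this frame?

Transitive (axiom 4): yes — every two-step R-path is closed by a direct edge.
Reflexive (axiom T): yes — every world is R-related to itself.
Euclidean (axiom 5): yes — any two successors of a common world are R-related.
So F validates K, K4, S4, S5. The strongest is S5.

S5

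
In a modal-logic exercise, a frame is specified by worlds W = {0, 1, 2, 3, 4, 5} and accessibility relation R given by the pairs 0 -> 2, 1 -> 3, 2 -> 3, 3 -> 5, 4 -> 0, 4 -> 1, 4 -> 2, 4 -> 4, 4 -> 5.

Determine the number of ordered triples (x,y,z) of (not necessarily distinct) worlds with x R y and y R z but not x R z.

Enumerating: (0,2,3), (1,3,5), (2,3,5), (4,1,3), (4,2,3).

5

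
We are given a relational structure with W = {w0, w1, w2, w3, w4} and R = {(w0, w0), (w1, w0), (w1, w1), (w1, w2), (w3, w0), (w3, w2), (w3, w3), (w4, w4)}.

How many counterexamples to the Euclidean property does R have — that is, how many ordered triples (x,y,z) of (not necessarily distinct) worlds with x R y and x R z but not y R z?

10

Enumerating: (w1,w0,w1), (w1,w0,w2), (w1,w2,w0), (w1,w2,w1), (w1,w2,w2), (w3,w0,w2), (w3,w0,w3), (w3,w2,w0), (w3,w2,w2), (w3,w2,w3).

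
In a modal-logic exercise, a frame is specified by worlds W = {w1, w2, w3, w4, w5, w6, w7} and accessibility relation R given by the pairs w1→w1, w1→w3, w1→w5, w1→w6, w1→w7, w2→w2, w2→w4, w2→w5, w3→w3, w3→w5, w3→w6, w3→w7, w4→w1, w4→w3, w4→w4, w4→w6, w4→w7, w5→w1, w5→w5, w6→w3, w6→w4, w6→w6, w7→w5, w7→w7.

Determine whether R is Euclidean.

Euclidean: no — w1 R w5 and w1 R w3, but not w5 R w3.

No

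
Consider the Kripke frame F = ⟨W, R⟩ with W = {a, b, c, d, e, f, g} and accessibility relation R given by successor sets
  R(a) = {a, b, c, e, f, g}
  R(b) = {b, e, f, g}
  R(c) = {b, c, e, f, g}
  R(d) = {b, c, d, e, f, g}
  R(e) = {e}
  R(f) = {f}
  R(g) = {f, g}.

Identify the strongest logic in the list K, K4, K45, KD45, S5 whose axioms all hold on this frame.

Transitive (axiom 4): yes — every two-step R-path is closed by a direct edge.
Euclidean (axiom 5): no — a R b and a R c, but not b R c.
Serial (axiom D): yes — every world has a successor (e.g. a R a).
Reflexive (axiom T): yes — every world is R-related to itself.
So F validates K, K4; K45 would additionally require R to be Euclidean. The strongest is K4.

K4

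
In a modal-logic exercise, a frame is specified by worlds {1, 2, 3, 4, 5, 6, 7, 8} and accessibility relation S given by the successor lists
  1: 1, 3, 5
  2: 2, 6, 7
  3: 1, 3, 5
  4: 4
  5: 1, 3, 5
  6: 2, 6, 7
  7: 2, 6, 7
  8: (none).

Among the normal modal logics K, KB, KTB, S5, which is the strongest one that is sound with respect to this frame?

Symmetric (axiom B): yes — every pair in S has its reverse in S.
Reflexive (axiom T): no — 8 is not related to itself.
Euclidean (axiom 5): yes — any two successors of a common world are S-related.
So F validates K, KB; KTB would additionally require S to be reflexive. The strongest is KB.

KB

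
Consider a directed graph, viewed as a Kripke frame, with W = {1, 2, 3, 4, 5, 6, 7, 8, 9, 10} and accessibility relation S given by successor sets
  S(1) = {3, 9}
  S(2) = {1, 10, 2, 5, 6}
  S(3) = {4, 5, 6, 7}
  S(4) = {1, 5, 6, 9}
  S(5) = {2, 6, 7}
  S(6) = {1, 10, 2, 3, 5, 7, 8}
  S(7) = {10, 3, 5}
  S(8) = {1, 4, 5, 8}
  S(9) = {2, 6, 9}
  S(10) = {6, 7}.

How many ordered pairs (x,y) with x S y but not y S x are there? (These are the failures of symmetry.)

18

Enumerating: (1,3), (1,9), (2,1), (2,10), (3,4), (3,5), (4,1), (4,5), (4,6), (4,9), (6,1), (6,7), (6,8), (8,1), (8,4), (8,5), (9,2), (9,6).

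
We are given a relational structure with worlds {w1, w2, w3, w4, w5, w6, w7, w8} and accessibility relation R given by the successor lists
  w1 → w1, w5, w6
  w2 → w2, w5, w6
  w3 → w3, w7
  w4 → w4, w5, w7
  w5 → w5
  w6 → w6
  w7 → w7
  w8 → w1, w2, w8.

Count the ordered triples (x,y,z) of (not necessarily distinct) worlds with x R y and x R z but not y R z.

Enumerating: (w1,w5,w1), (w1,w5,w6), (w1,w6,w1), (w1,w6,w5), (w2,w5,w2), (w2,w5,w6), (w2,w6,w2), (w2,w6,w5), (w3,w7,w3), (w4,w5,w4), (w4,w5,w7), (w4,w7,w4), (w4,w7,w5), (w8,w1,w2), (w8,w1,w8), (w8,w2,w1), (w8,w2,w8).

17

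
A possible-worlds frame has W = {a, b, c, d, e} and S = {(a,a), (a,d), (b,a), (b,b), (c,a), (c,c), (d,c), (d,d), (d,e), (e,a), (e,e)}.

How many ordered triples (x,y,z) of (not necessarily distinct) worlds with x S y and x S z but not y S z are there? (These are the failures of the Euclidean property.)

8

Enumerating: (a,d,a), (b,a,b), (c,a,c), (d,c,d), (d,c,e), (d,e,c), (d,e,d), (e,a,e).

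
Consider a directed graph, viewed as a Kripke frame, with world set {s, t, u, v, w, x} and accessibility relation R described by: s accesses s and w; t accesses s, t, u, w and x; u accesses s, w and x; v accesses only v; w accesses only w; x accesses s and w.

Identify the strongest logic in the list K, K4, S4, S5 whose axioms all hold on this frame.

K4

Transitive (axiom 4): yes — every two-step R-path is closed by a direct edge.
Reflexive (axiom T): no — u is not related to itself.
Euclidean (axiom 5): no — t R s and t R u, but not s R u.
So F validates K, K4; S4 would additionally require R to be reflexive. The strongest is K4.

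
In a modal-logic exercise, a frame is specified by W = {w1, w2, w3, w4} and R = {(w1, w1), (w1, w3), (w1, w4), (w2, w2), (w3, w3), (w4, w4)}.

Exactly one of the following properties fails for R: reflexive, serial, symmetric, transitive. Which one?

symmetric

Reflexive: yes — every world is R-related to itself.
Serial: yes — every world has a successor (e.g. w1 R w1).
Symmetric: no — w1 R w3 but not w3 R w1.
Transitive: yes — every two-step R-path is closed by a direct edge.
Only symmetric fails.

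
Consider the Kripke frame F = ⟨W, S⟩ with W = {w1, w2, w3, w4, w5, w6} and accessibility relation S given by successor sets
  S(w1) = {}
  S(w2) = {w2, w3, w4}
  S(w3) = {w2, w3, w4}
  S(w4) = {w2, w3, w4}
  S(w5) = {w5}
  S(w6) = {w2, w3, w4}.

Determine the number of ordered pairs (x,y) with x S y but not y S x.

3

Enumerating: (w6,w2), (w6,w3), (w6,w4).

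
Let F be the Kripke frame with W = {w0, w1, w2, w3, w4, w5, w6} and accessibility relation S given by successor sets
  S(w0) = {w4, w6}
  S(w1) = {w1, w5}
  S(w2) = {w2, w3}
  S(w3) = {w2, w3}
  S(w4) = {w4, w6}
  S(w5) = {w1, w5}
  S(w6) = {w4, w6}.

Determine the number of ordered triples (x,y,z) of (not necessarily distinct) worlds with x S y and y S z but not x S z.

S is transitive; there are no such tuples.

0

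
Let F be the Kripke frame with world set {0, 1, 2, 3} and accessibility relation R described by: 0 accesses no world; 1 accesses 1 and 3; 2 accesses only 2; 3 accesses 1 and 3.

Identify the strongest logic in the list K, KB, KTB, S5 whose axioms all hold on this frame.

KB

Symmetric (axiom B): yes — every pair in R has its reverse in R.
Reflexive (axiom T): no — 0 is not related to itself.
Euclidean (axiom 5): yes — any two successors of a common world are R-related.
So F validates K, KB; KTB would additionally require R to be reflexive. The strongest is KB.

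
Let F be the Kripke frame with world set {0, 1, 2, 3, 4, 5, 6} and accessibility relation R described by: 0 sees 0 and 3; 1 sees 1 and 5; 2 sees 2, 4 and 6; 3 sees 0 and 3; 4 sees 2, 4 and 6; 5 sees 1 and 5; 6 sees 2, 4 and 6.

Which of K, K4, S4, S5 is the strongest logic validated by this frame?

Transitive (axiom 4): yes — every two-step R-path is closed by a direct edge.
Reflexive (axiom T): yes — every world is R-related to itself.
Euclidean (axiom 5): yes — any two successors of a common world are R-related.
So F validates K, K4, S4, S5. The strongest is S5.

S5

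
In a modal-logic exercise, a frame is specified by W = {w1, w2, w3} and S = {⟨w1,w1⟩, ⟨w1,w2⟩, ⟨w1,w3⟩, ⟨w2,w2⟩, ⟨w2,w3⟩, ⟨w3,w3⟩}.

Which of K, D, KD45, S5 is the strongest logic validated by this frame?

Serial (axiom D): yes — every world has a successor (e.g. w1 S w1).
Euclidean (axiom 5): no — w1 S w3 and w1 S w2, but not w3 S w2.
Transitive (axiom 4): yes — every two-step S-path is closed by a direct edge.
Reflexive (axiom T): yes — every world is S-related to itself.
So F validates K, D; KD45 would additionally require S to be Euclidean. The strongest is D.

D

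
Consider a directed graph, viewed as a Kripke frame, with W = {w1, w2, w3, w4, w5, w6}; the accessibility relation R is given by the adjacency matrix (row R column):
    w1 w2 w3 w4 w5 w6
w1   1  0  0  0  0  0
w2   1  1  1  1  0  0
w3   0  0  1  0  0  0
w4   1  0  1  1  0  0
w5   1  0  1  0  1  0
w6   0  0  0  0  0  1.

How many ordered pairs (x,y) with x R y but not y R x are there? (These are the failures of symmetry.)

7

Enumerating: (w2,w1), (w2,w3), (w2,w4), (w4,w1), (w4,w3), (w5,w1), (w5,w3).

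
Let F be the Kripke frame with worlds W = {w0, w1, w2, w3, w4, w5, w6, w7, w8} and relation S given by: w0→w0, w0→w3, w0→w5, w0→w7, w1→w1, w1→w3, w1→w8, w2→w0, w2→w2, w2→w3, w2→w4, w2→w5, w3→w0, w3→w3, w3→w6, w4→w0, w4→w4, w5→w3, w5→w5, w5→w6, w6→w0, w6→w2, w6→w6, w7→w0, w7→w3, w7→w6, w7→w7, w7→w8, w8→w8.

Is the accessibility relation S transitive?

Transitive: no — w0 S w3 and w3 S w6, but not w0 S w6.

No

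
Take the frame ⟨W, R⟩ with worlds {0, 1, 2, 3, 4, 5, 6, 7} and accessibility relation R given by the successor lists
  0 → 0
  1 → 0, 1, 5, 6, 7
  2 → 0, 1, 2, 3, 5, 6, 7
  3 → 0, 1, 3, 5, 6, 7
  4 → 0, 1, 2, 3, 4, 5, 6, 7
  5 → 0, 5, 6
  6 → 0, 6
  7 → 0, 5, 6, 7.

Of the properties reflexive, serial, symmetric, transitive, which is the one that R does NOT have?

symmetric

Reflexive: yes — every world is R-related to itself.
Serial: yes — every world has a successor (e.g. 0 R 0).
Symmetric: no — 1 R 0 but not 0 R 1.
Transitive: yes — every two-step R-path is closed by a direct edge.
Only symmetric fails.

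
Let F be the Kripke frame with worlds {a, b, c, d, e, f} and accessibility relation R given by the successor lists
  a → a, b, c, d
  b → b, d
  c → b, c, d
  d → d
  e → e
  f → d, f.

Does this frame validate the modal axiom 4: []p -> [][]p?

Yes

The schema 4 characterises exactly the transitive frames.
Transitive: yes — every two-step R-path is closed by a direct edge.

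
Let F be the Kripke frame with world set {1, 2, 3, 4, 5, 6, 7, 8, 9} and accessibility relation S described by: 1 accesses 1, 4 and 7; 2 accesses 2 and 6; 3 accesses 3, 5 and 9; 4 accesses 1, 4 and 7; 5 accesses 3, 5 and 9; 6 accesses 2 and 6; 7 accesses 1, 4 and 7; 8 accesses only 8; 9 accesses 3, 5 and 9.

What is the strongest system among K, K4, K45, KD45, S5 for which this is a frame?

S5

Transitive (axiom 4): yes — every two-step S-path is closed by a direct edge.
Euclidean (axiom 5): yes — any two successors of a common world are S-related.
Serial (axiom D): yes — every world has a successor (e.g. 1 S 1).
Reflexive (axiom T): yes — every world is S-related to itself.
So F validates K, K4, K45, KD45, S5. The strongest is S5.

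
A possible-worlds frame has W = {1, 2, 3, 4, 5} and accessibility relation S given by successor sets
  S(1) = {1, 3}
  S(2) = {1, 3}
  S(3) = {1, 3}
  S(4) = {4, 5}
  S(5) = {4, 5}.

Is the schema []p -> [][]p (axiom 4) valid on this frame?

Yes

By correspondence theory, 4 is valid on a frame iff S is transitive.
Transitive: yes — every two-step S-path is closed by a direct edge.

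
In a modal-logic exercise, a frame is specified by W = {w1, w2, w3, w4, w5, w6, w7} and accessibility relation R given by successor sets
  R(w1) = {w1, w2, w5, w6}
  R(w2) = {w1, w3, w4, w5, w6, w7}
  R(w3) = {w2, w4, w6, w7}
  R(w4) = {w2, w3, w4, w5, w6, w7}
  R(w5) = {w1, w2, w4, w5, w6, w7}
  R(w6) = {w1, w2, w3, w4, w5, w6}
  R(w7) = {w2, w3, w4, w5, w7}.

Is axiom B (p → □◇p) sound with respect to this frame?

By correspondence theory, B is valid on a frame iff R is symmetric.
Symmetric: yes — every pair in R has its reverse in R.

Yes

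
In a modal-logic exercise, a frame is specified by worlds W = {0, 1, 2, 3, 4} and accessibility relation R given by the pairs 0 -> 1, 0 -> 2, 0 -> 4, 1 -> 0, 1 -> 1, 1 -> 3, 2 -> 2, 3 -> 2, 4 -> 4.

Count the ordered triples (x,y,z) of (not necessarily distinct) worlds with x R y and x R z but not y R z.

11

Enumerating: (0,1,2), (0,1,4), (0,2,1), (0,2,4), (0,4,1), (0,4,2), (1,0,0), (1,0,3), (1,3,0), (1,3,1), (1,3,3).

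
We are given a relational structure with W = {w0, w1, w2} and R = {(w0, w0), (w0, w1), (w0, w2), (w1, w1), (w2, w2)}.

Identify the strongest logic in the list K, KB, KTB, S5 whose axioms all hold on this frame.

K

Symmetric (axiom B): no — w0 R w1 but not w1 R w0.
Reflexive (axiom T): yes — every world is R-related to itself.
Euclidean (axiom 5): no — w0 R w1 and w0 R w2, but not w1 R w2.
So F validates K; KB would additionally require R to be symmetric. The strongest is K.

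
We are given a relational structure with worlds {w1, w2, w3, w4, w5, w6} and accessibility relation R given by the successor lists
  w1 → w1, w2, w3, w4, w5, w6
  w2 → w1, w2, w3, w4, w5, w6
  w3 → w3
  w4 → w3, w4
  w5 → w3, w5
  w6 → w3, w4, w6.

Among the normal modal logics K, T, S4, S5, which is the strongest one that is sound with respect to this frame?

Reflexive (axiom T): yes — every world is R-related to itself.
Transitive (axiom 4): yes — every two-step R-path is closed by a direct edge.
Euclidean (axiom 5): no — w1 R w3 and w1 R w2, but not w3 R w2.
So F validates K, T, S4; S5 would additionally require R to be Euclidean. The strongest is S4.

S4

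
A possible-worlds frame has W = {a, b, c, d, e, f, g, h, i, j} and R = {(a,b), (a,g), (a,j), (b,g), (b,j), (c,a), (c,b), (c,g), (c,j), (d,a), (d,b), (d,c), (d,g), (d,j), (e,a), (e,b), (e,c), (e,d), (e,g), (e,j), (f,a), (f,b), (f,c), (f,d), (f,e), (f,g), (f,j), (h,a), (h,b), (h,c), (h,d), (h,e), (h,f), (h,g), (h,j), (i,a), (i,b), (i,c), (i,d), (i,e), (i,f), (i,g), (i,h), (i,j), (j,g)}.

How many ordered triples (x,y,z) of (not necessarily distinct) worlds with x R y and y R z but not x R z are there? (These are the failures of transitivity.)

R is transitive; there are no such tuples.

0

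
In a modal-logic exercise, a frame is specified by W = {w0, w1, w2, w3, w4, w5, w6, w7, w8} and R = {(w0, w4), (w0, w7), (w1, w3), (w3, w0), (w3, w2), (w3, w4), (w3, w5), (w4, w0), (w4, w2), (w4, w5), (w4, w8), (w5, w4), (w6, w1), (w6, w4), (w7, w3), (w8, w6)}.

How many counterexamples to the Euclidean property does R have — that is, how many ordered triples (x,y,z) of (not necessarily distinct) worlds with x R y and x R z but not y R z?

39

Enumerating: (w0,w4,w4), (w0,w4,w7), (w0,w7,w4), (w0,w7,w7), (w1,w3,w3), (w3,w0,w0), (w3,w0,w2), (w3,w0,w5), (w3,w2,w0), (w3,w2,w2), (w3,w2,w4), (w3,w2,w5), … and 27 more.
Total: 39.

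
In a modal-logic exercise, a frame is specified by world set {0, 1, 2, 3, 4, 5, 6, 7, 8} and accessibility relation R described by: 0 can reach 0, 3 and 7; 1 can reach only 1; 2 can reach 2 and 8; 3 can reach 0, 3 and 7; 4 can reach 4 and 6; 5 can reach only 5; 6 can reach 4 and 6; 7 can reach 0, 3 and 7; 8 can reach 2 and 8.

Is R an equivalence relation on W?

Yes

Reflexive: yes — every world is R-related to itself.
Symmetric: yes — every pair in R has its reverse in R.
Transitive: yes — every two-step R-path is closed by a direct edge.
So R is an equivalence relation.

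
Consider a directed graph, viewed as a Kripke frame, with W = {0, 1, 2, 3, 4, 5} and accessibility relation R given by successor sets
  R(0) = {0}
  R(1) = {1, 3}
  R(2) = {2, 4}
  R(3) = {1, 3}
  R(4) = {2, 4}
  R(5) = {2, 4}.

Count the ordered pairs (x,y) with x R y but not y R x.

2

Enumerating: (5,2), (5,4).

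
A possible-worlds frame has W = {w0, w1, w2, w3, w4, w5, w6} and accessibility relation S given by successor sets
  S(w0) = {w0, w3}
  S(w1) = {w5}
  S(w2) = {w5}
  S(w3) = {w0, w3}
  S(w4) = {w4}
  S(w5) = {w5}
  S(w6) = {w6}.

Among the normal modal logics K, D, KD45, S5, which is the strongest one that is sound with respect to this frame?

KD45

Serial (axiom D): yes — every world has a successor (e.g. w0 S w0).
Euclidean (axiom 5): yes — any two successors of a common world are S-related.
Transitive (axiom 4): yes — every two-step S-path is closed by a direct edge.
Reflexive (axiom T): no — w1 is not related to itself.
So F validates K, D, KD45; S5 would additionally require S to be reflexive. The strongest is KD45.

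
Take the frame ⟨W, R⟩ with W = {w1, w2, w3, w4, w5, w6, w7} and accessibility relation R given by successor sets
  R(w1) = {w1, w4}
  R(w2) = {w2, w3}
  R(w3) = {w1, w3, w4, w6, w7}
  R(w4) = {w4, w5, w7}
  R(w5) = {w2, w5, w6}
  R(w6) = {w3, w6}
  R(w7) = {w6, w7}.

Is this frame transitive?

No

Transitive: no — w1 R w4 and w4 R w5, but not w1 R w5.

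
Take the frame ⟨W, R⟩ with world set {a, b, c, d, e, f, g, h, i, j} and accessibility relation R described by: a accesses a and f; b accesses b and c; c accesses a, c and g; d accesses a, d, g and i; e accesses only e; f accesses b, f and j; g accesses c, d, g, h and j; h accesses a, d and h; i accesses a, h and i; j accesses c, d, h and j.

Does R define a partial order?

No

Reflexive: yes — every world is R-related to itself.
Transitive: no — a R f and f R b, but not a R b.
Antisymmetric: no — c R g and g R c with c ≠ g.
So R is not a partial order.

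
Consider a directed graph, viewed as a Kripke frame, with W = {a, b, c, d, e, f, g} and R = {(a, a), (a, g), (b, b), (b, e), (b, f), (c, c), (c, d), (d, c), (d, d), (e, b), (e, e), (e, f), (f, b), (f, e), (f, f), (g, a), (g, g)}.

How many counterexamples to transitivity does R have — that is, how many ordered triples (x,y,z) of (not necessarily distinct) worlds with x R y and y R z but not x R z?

0

R is transitive; there are no such tuples.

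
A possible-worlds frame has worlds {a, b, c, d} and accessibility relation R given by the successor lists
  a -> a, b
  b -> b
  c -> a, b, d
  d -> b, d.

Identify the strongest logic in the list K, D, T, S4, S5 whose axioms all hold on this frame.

D

Serial (axiom D): yes — every world has a successor (e.g. a R a).
Reflexive (axiom T): no — c is not related to itself.
Transitive (axiom 4): yes — every two-step R-path is closed by a direct edge.
Euclidean (axiom 5): no — c R a and c R d, but not a R d.
So F validates K, D; T would additionally require R to be reflexive. The strongest is D.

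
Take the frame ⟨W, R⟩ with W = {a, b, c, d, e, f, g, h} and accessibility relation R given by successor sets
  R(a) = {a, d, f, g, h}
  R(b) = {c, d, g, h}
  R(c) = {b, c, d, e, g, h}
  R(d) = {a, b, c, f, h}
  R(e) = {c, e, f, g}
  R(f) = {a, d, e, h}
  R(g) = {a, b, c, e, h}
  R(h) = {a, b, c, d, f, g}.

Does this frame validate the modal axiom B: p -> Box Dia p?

The schema B characterises exactly the symmetric frames.
Symmetric: yes — every pair in R has its reverse in R.

Yes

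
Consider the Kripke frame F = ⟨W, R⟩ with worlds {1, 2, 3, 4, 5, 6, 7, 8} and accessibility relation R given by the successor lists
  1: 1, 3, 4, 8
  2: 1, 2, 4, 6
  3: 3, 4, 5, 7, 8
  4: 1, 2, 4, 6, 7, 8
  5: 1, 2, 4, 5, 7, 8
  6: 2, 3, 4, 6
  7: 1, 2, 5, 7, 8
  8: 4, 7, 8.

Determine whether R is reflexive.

Reflexive: yes — every world is R-related to itself.

Yes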